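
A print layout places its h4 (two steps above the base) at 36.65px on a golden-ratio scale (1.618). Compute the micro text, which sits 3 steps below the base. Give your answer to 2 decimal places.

3.31px

36.65 ÷ 1.618⁵ = 36.65 ÷ 11.08901 ≈ 3.305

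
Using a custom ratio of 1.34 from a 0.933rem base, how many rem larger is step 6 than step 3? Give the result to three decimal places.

3.157rem

Step 3: 0.933 × 1.34³ = 2.24490rem
Step 6: 0.933 × 1.34⁶ = 5.40145rem
Difference: 5.40145 − 2.24490 = 3.15655rem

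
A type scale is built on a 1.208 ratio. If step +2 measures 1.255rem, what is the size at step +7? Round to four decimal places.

3.2283rem

1.255 × 1.208⁵ = 1.255 × 2.57238 ≈ 3.2283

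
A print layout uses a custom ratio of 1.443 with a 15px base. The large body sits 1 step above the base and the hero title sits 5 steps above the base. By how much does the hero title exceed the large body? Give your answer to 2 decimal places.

72.20px

Step 1: 15.0 × 1.443 = 21.6450px
Step 5: 15.0 × 1.443⁵ = 93.8475px
Difference: 93.8475 − 21.6450 = 72.2025px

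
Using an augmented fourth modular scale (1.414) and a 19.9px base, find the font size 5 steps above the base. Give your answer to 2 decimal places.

A modular type scale is a geometric sequence: sizeₙ = base × rⁿ.
19.9 × 1.414⁵ = 19.9 × 5.65258 ≈ 112.49

112.49px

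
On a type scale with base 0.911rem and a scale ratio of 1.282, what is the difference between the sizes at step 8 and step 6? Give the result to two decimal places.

2.60rem

Step 6: 0.911 × 1.282⁶ = 4.0443rem
Step 8: 0.911 × 1.282⁸ = 6.6470rem
Difference: 6.6470 − 4.0443 = 2.6027rem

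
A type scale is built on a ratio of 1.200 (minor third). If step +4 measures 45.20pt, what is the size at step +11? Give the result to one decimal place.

162.0pt

Moving from step +4 to step +11 is 7 steps up, so multiply by r⁷.
45.20 × 1.200⁷ = 45.20 × 3.58318 ≈ 161.960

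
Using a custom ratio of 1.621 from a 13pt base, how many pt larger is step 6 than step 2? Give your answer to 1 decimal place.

201.7pt

Step 2: 13.0 × 1.621² = 34.159pt
Step 6: 13.0 × 1.621⁶ = 235.853pt
Difference: 235.853 − 34.159 = 201.694pt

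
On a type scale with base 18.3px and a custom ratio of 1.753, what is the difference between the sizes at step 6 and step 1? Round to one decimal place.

499.0px

Step 1: 18.3 × 1.753 = 32.080px
Step 6: 18.3 × 1.753⁶ = 531.059px
Difference: 531.059 − 32.080 = 498.979px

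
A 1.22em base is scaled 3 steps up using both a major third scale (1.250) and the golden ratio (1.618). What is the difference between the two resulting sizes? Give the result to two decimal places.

2.78em

Major third: 1.22 × 1.250³ = 2.3828em
Golden ratio: 1.22 × 1.618³ = 5.1677em
Difference: 5.1677 − 2.3828 = 2.7849em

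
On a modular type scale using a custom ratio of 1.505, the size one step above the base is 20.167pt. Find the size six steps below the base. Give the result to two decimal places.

20.167 ÷ 1.505⁷ = 20.167 ÷ 17.48862 ≈ 1.153

1.15pt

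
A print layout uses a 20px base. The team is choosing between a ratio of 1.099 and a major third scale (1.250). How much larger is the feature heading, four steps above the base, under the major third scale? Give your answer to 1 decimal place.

19.7px

At 1.099: 20.0 × 1.099⁴ = 29.176px
Major third: 20.0 × 1.250⁴ = 48.828px
Difference: 48.828 − 29.176 = 19.652px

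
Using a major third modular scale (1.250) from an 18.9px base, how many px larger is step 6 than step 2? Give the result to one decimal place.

42.6px

Step 2: 18.9 × 1.250² = 29.531px
Step 6: 18.9 × 1.250⁶ = 72.098px
Difference: 72.098 − 29.531 = 42.567px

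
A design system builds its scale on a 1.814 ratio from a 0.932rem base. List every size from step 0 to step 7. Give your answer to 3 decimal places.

Step 0: 0.932rem
Step 1: 0.932 × 1.814 = 1.691
Step 2: 0.932 × 1.814² = 3.067
Step 3: 0.932 × 1.814³ = 5.563
Step 4: 0.932 × 1.814⁴ = 10.092
Step 5: 0.932 × 1.814⁵ = 18.306
Step 6: 0.932 × 1.814⁶ = 33.208
Step 7: 0.932 × 1.814⁷ = 60.239

0.932rem, 1.691rem, 3.067rem, 5.563rem, 10.092rem, 18.306rem, 33.208rem, 60.239rem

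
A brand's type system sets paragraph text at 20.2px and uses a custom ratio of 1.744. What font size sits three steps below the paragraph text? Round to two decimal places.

3.81px

A modular type scale is a geometric sequence: sizeₙ = base × rⁿ.
20.2 ÷ 1.744³ = 20.2 ÷ 5.30444 ≈ 3.81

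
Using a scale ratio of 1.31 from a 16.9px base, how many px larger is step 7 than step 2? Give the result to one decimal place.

82.9px

Step 2: 16.9 × 1.31² = 29.002px
Step 7: 16.9 × 1.31⁷ = 111.889px
Difference: 111.889 − 29.002 = 82.887px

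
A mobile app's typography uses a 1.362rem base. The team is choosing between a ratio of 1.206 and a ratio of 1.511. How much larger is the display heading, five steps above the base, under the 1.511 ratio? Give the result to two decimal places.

At 1.206: 1.362 × 1.206⁵ = 3.4747rem
At 1.511: 1.362 × 1.511⁵ = 10.7275rem
Difference: 10.7275 − 3.4747 = 7.2528rem

7.25rem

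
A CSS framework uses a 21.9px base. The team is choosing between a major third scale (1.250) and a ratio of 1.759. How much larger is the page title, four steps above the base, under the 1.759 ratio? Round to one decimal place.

Major third: 21.9 × 1.250⁴ = 53.467px
At 1.759: 21.9 × 1.759⁴ = 209.656px
Difference: 209.656 − 53.467 = 156.189px

156.2px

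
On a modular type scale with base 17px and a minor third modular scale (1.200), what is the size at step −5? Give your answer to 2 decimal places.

6.83px

17.0 ÷ 1.200⁵ = 17.0 ÷ 2.48832 ≈ 6.83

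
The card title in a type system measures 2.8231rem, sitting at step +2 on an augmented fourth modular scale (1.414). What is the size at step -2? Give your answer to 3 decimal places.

2.8231 ÷ 1.414⁴ = 2.8231 ÷ 3.99758 ≈ 0.706

0.706rem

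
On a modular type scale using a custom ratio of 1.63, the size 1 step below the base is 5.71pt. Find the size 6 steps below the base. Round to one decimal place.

5.71 ÷ 1.63⁵ = 5.71 ÷ 11.50636 ≈ 0.496

0.5pt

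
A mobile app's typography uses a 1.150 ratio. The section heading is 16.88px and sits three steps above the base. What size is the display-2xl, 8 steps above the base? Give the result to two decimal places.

33.95px

16.88 × 1.150⁵ = 16.88 × 2.01136 ≈ 33.952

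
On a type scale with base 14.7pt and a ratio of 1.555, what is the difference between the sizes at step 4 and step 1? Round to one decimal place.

63.1pt

Step 1: 14.7 × 1.555 = 22.858pt
Step 4: 14.7 × 1.555⁴ = 85.949pt
Difference: 85.949 − 22.858 = 63.091pt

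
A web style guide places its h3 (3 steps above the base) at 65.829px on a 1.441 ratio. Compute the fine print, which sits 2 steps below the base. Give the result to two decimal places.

10.59px

Moving from step +3 to step -2 is 5 steps down, so divide by r⁵.
65.829 ÷ 1.441⁵ = 65.829 ÷ 6.21327 ≈ 10.595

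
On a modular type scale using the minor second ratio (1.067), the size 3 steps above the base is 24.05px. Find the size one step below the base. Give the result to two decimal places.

18.55px

24.05 ÷ 1.067⁴ = 24.05 ÷ 1.29616 ≈ 18.555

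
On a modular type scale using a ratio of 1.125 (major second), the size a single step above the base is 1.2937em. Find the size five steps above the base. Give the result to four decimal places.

2.0723em

1.2937 × 1.125⁴ = 1.2937 × 1.60181 ≈ 2.0723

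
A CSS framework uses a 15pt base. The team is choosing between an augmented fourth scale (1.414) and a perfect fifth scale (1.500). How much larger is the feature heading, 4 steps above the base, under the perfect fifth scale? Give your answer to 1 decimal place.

Augmented fourth: 15.0 × 1.414⁴ = 59.964pt
Perfect fifth: 15.0 × 1.500⁴ = 75.938pt
Difference: 75.938 − 59.964 = 15.974pt

16.0pt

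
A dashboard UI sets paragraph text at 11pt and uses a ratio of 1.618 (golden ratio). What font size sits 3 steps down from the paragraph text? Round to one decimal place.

2.6pt

11.0 ÷ 1.618³ = 11.0 ÷ 4.23580 ≈ 2.60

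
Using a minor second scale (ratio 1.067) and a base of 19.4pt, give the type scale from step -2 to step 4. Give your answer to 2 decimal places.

Step -2: 19.4 ÷ 1.067² = 17.04
Step -1: 19.4 ÷ 1.067 = 18.18
Step 0: 19.4pt
Step 1: 19.4 × 1.067 = 20.70
Step 2: 19.4 × 1.067² = 22.09
Step 3: 19.4 × 1.067³ = 23.57
Step 4: 19.4 × 1.067⁴ = 25.15

17.04pt, 18.18pt, 19.40pt, 20.70pt, 22.09pt, 23.57pt, 25.15pt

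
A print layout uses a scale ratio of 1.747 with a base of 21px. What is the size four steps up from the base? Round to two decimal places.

195.61px

A modular type scale is a geometric sequence: sizeₙ = base × rⁿ.
21.0 × 1.747⁴ = 21.0 × 9.31476 ≈ 195.61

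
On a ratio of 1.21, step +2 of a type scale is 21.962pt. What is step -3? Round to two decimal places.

21.962 ÷ 1.21⁵ = 21.962 ÷ 2.59374 ≈ 8.467

8.47pt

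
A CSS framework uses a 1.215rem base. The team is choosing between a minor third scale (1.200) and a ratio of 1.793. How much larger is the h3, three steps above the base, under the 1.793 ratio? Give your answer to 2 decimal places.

Minor third: 1.215 × 1.200³ = 2.0995rem
At 1.793: 1.215 × 1.793³ = 7.0035rem
Difference: 7.0035 − 2.0995 = 4.9040rem

4.90rem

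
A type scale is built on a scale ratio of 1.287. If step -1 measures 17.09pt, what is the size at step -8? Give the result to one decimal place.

Moving from step -1 to step -8 is 7 steps down, so divide by r⁷.
17.09 ÷ 1.287⁷ = 17.09 ÷ 5.84857 ≈ 2.922

2.9pt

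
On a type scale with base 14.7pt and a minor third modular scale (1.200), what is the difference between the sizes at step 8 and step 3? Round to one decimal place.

37.8pt

Step 3: 14.7 × 1.200³ = 25.402pt
Step 8: 14.7 × 1.200⁸ = 63.207pt
Difference: 63.207 − 25.402 = 37.805pt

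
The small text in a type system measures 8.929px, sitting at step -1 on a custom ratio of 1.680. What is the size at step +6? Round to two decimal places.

8.929 × 1.680⁷ = 8.929 × 37.77156 ≈ 337.262

337.26px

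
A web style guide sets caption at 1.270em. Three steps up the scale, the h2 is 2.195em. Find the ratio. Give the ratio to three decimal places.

1.200

r³ = 2.195 / 1.270, so r = (2.195/1.270)^(1/3).
r = 1.7283^(1/3) ≈ 1.2001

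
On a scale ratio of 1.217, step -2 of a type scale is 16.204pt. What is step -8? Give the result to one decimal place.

5.0pt

16.204 ÷ 1.217⁶ = 16.204 ÷ 3.24895 ≈ 4.987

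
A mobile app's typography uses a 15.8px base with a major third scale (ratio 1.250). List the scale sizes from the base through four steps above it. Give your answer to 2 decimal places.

15.80px, 19.75px, 24.69px, 30.86px, 38.57px

Step 0: 15.8px
Step 1: 15.8 × 1.250 = 19.75
Step 2: 15.8 × 1.250² = 24.69
Step 3: 15.8 × 1.250³ = 30.86
Step 4: 15.8 × 1.250⁴ = 38.57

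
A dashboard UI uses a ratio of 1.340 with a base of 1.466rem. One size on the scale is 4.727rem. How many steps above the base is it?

1.340ⁿ = 4.727 / 1.466 = 3.2244
n = ln(3.2244) / ln(1.340) = 1.1708 / 0.2927 ≈ 4.00

4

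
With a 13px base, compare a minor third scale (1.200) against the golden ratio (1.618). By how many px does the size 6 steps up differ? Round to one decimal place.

Minor third: 13.0 × 1.200⁶ = 38.818px
Golden ratio: 13.0 × 1.618⁶ = 233.246px
Difference: 233.246 − 38.818 = 194.428px

194.4px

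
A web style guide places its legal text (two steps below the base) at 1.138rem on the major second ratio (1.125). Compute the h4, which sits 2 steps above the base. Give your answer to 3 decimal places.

The gap is 2 − (-2) = 4 steps, so the factor is 1.125^4.
1.138 × 1.125⁴ = 1.138 × 1.60181 ≈ 1.823

1.823rem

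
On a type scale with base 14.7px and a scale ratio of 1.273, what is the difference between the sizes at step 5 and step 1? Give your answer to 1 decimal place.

Step 1: 14.7 × 1.273 = 18.713px
Step 5: 14.7 × 1.273⁵ = 49.143px
Difference: 49.143 − 18.713 = 30.430px

30.4px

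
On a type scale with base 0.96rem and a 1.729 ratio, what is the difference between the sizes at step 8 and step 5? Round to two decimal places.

61.84rem

Step 5: 0.96 × 1.729⁵ = 14.8336rem
Step 8: 0.96 × 1.729⁸ = 76.6710rem
Difference: 76.6710 − 14.8336 = 61.8374rem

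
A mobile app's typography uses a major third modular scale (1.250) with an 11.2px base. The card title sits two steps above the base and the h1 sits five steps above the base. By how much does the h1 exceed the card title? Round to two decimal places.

16.68px

Step 2: 11.2 × 1.250² = 17.5000px
Step 5: 11.2 × 1.250⁵ = 34.1797px
Difference: 34.1797 − 17.5000 = 16.6797px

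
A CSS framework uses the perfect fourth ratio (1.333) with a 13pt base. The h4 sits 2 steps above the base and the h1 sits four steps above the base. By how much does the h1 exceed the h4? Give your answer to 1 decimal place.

17.9pt

Step 2: 13.0 × 1.333² = 23.100pt
Step 4: 13.0 × 1.333⁴ = 41.045pt
Difference: 41.045 − 23.100 = 17.945pt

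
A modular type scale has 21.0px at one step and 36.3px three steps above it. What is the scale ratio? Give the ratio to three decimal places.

1.200

r³ = 36.3 / 21.0, so r = (36.3/21.0)^(1/3).
r = 1.7286^(1/3) ≈ 1.2001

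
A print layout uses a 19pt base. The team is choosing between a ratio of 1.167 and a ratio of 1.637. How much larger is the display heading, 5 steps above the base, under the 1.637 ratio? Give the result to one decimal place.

At 1.167: 19.0 × 1.167⁵ = 41.125pt
At 1.637: 19.0 × 1.637⁵ = 223.356pt
Difference: 223.356 − 41.125 = 182.231pt

182.2pt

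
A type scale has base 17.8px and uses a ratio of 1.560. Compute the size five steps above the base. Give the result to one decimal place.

164.5px

Each step on a modular scale multiplies by the ratio, so the size n steps from the base is base × ratioⁿ.
17.8 × 1.560⁵ = 17.8 × 9.23896 ≈ 164.45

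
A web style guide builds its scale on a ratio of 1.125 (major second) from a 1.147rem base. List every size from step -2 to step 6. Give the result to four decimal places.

Step -2: 1.147 ÷ 1.125² = 0.9063
Step -1: 1.147 ÷ 1.125 = 1.0196
Step 0: 1.147rem
Step 1: 1.147 × 1.125 = 1.2904
Step 2: 1.147 × 1.125² = 1.4517
Step 3: 1.147 × 1.125³ = 1.6331
Step 4: 1.147 × 1.125⁴ = 1.8373
Step 5: 1.147 × 1.125⁵ = 2.0669
Step 6: 1.147 × 1.125⁶ = 2.3253

0.9063rem, 1.0196rem, 1.1470rem, 1.2904rem, 1.4517rem, 1.6331rem, 1.8373rem, 2.0669rem, 2.3253rem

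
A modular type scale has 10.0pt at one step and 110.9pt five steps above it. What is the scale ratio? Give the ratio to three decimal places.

1.618

r⁵ = 110.9 / 10.0, so r = (110.9/10.0)^(1/5).
r = 11.0900^(1/5) ≈ 1.6180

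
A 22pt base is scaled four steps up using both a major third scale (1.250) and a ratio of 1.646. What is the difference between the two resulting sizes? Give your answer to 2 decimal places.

107.78pt

Major third: 22.0 × 1.250⁴ = 53.7109pt
At 1.646: 22.0 × 1.646⁴ = 161.4887pt
Difference: 161.4887 − 53.7109 = 107.7778pt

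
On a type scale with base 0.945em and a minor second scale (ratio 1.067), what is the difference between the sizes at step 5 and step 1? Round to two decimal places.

Step 1: 0.945 × 1.067 = 1.0083em
Step 5: 0.945 × 1.067⁵ = 1.3069em
Difference: 1.3069 − 1.0083 = 0.2986em

0.30em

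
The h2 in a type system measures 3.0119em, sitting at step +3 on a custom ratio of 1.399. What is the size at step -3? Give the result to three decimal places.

0.402em

3.0119 ÷ 1.399⁶ = 3.0119 ÷ 7.49732 ≈ 0.402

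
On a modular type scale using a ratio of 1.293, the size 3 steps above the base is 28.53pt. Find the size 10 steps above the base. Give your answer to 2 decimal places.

172.38pt

28.53 × 1.293⁷ = 28.53 × 6.04212 ≈ 172.382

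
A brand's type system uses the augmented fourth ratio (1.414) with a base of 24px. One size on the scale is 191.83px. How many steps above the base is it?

1.414ⁿ = 191.83 / 24 = 7.9929
n = ln(7.9929) / ln(1.414) = 2.0786 / 0.3464 ≈ 6.00

6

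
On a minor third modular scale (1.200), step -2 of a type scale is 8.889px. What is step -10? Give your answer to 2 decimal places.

The gap is -10 − (-2) = -8 steps, so the factor is 1.200^-8.
8.889 ÷ 1.200⁸ = 8.889 ÷ 4.29982 ≈ 2.067

2.07px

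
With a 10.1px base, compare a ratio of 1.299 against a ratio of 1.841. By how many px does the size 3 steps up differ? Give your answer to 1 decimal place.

40.9px

At 1.299: 10.1 × 1.299³ = 22.139px
At 1.841: 10.1 × 1.841³ = 63.021px
Difference: 63.021 − 22.139 = 40.882px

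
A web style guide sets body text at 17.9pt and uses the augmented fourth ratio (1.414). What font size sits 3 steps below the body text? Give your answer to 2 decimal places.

6.33pt

17.9 ÷ 1.414³ = 17.9 ÷ 2.82715 ≈ 6.33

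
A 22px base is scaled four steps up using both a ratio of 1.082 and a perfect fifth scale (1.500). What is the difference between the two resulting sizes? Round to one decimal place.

At 1.082: 22.0 × 1.082⁴ = 30.153px
Perfect fifth: 22.0 × 1.500⁴ = 111.375px
Difference: 111.375 − 30.153 = 81.222px

81.2px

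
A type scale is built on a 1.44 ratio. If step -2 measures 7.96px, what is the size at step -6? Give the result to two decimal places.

1.85px

The gap is -6 − (-2) = -4 steps, so the factor is 1.44^-4.
7.96 ÷ 1.44⁴ = 7.96 ÷ 4.29982 ≈ 1.851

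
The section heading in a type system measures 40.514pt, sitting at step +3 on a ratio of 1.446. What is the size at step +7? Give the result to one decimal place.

40.514 × 1.446⁴ = 40.514 × 4.37193 ≈ 177.124

177.1pt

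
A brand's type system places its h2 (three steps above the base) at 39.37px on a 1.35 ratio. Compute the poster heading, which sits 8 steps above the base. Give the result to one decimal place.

176.5px

The gap is 8 − (3) = 5 steps, so the factor is 1.35^5.
39.37 × 1.35⁵ = 39.37 × 4.48403 ≈ 176.536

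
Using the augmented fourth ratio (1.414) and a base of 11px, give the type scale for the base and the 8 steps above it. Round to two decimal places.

Step 0: 11px
Step 1: 11.0 × 1.414 = 15.55
Step 2: 11.0 × 1.414² = 21.99
Step 3: 11.0 × 1.414³ = 31.10
Step 4: 11.0 × 1.414⁴ = 43.97
Step 5: 11.0 × 1.414⁵ = 62.18
Step 6: 11.0 × 1.414⁶ = 87.92
Step 7: 11.0 × 1.414⁷ = 124.32
Step 8: 11.0 × 1.414⁸ = 175.79

11.00px, 15.55px, 21.99px, 31.10px, 43.97px, 62.18px, 87.92px, 124.32px, 175.79px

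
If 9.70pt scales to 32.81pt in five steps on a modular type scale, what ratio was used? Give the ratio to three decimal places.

The ratio satisfies 9.70 × r⁵ = 32.81, so r = (32.81 / 9.70)^(1/5).
r = 3.3825^(1/5) ≈ 1.2760

1.276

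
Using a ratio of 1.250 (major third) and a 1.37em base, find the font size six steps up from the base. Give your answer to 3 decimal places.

5.226em

1.37 × 1.250⁶ = 1.37 × 3.81470 ≈ 5.226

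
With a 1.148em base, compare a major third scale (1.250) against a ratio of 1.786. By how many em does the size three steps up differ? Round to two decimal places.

Major third: 1.148 × 1.250³ = 2.2422em
At 1.786: 1.148 × 1.786³ = 6.5401em
Difference: 6.5401 − 2.2422 = 4.2979em

4.30em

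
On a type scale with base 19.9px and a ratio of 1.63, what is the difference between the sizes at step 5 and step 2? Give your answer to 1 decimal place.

176.1px

Step 2: 19.9 × 1.63² = 52.872px
Step 5: 19.9 × 1.63⁵ = 228.977px
Difference: 228.977 − 52.872 = 176.105px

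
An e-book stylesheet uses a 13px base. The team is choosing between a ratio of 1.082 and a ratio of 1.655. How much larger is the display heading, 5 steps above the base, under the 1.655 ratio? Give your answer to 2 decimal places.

142.13px

At 1.082: 13.0 × 1.082⁵ = 19.2788px
At 1.655: 13.0 × 1.655⁵ = 161.4111px
Difference: 161.4111 − 19.2788 = 142.1323px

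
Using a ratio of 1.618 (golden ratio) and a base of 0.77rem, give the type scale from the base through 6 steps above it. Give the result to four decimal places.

Step 0: 0.77rem
Step 1: 0.77 × 1.618 = 1.2459
Step 2: 0.77 × 1.618² = 2.0158
Step 3: 0.77 × 1.618³ = 3.2616
Step 4: 0.77 × 1.618⁴ = 5.2772
Step 5: 0.77 × 1.618⁵ = 8.5385
Step 6: 0.77 × 1.618⁶ = 13.8153

0.7700rem, 1.2459rem, 2.0158rem, 3.2616rem, 5.2772rem, 8.5385rem, 13.8153rem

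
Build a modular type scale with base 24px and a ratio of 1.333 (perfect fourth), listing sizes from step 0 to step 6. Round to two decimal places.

24.00px, 31.99px, 42.65px, 56.85px, 75.78px, 101.01px, 134.65px

Step 0: 24px
Step 1: 24.0 × 1.333 = 31.99
Step 2: 24.0 × 1.333² = 42.65
Step 3: 24.0 × 1.333³ = 56.85
Step 4: 24.0 × 1.333⁴ = 75.78
Step 5: 24.0 × 1.333⁵ = 101.01
Step 6: 24.0 × 1.333⁶ = 134.65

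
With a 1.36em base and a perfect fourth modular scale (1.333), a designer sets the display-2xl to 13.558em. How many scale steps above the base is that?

1.333ⁿ = 13.558 / 1.36 = 9.9691
n = ln(9.9691) / ln(1.333) = 2.2995 / 0.2874 ≈ 8.00

8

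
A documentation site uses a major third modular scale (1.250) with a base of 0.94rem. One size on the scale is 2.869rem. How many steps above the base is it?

5

1.250ⁿ = 2.869 / 0.94 = 3.0521
n = ln(3.0521) / ln(1.250) = 1.1158 / 0.2231 ≈ 5.00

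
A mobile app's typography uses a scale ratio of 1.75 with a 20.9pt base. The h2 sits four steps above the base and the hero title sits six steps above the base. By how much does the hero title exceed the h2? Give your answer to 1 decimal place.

404.3pt

Step 4: 20.9 × 1.75⁴ = 196.019pt
Step 6: 20.9 × 1.75⁶ = 600.309pt
Difference: 600.309 − 196.019 = 404.290pt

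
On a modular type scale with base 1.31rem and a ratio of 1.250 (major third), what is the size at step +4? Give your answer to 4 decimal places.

Each step on a modular scale multiplies by the ratio, so the size n steps from the base is base × ratioⁿ.
1.31 × 1.250⁴ = 1.31 × 2.44141 ≈ 3.1982

3.1982rem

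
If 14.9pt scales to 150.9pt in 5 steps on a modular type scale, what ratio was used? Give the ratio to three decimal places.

1.589

r⁵ = 150.9 / 14.9, so r = (150.9/14.9)^(1/5).
r = 10.1275^(1/5) ≈ 1.5889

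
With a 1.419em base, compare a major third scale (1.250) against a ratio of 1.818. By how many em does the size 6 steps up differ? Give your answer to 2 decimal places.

45.82em

Major third: 1.419 × 1.250⁶ = 5.4131em
At 1.818: 1.419 × 1.818⁶ = 51.2325em
Difference: 51.2325 − 5.4131 = 45.8194em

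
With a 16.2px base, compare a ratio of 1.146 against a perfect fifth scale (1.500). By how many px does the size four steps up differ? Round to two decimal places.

At 1.146: 16.2 × 1.146⁴ = 27.9417px
Perfect fifth: 16.2 × 1.500⁴ = 82.0125px
Difference: 82.0125 − 27.9417 = 54.0708px

54.07px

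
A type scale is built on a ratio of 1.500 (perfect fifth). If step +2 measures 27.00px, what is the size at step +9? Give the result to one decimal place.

461.3px

27.00 × 1.500⁷ = 27.00 × 17.08594 ≈ 461.320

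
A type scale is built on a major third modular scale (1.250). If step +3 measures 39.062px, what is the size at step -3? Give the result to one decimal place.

10.2px

39.062 ÷ 1.250⁶ = 39.062 ÷ 3.81470 ≈ 10.240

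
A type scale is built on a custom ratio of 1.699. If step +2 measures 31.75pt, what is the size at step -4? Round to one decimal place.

1.3pt

31.75 ÷ 1.699⁶ = 31.75 ÷ 24.05250 ≈ 1.320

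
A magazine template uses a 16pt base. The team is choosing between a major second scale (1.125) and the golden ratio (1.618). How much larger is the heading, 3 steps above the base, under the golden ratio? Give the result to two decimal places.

Major second: 16.0 × 1.125³ = 22.7812pt
Golden ratio: 16.0 × 1.618³ = 67.7728pt
Difference: 67.7728 − 22.7812 = 44.9916pt

44.99pt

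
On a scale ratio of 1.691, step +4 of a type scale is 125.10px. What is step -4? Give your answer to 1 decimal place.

125.10 ÷ 1.691⁸ = 125.10 ÷ 66.85730 ≈ 1.871

1.9px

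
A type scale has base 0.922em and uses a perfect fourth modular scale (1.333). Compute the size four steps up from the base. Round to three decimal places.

2.911em

Every step multiplies by the scale ratio.
0.922 × 1.333⁴ = 0.922 × 3.15733 ≈ 2.911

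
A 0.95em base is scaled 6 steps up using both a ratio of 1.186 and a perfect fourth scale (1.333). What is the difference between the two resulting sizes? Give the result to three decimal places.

2.686em

At 1.186: 0.95 × 1.186⁶ = 2.64382em
Perfect fourth: 0.95 × 1.333⁶ = 5.32972em
Difference: 5.32972 − 2.64382 = 2.68590em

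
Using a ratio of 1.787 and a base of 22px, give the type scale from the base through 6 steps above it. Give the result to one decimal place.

Step 0: 22px
Step 1: 22.0 × 1.787 = 39.3
Step 2: 22.0 × 1.787² = 70.3
Step 3: 22.0 × 1.787³ = 125.5
Step 4: 22.0 × 1.787⁴ = 224.3
Step 5: 22.0 × 1.787⁵ = 400.9
Step 6: 22.0 × 1.787⁶ = 716.4

22.0px, 39.3px, 70.3px, 125.5px, 224.3px, 400.9px, 716.4px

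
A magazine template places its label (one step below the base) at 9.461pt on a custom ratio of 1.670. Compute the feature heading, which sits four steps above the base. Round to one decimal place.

122.9pt

9.461 × 1.670⁵ = 9.461 × 12.98920 ≈ 122.891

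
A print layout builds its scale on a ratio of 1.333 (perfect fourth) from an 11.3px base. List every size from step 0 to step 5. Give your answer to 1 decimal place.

Step 0: 11.3px
Step 1: 11.3 × 1.333 = 15.1
Step 2: 11.3 × 1.333² = 20.1
Step 3: 11.3 × 1.333³ = 26.8
Step 4: 11.3 × 1.333⁴ = 35.7
Step 5: 11.3 × 1.333⁵ = 47.6

11.3px, 15.1px, 20.1px, 26.8px, 35.7px, 47.6px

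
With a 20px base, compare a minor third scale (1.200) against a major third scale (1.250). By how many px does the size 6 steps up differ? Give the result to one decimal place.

Minor third: 20.0 × 1.200⁶ = 59.720px
Major third: 20.0 × 1.250⁶ = 76.294px
Difference: 76.294 − 59.720 = 16.574px

16.6px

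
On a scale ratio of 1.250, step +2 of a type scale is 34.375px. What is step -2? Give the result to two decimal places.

Moving from step +2 to step -2 is 4 steps down, so divide by r⁴.
34.375 ÷ 1.250⁴ = 34.375 ÷ 2.44141 ≈ 14.080

14.08px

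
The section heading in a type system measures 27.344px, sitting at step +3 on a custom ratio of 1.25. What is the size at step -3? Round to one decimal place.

The gap is -3 − (3) = -6 steps, so the factor is 1.25^-6.
27.344 ÷ 1.25⁶ = 27.344 ÷ 3.81470 ≈ 7.168

7.2px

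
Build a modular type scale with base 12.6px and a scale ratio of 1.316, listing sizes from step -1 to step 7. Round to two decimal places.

Step -1: 12.6 ÷ 1.316 = 9.57
Step 0: 12.6px
Step 1: 12.6 × 1.316 = 16.58
Step 2: 12.6 × 1.316² = 21.82
Step 3: 12.6 × 1.316³ = 28.72
Step 4: 12.6 × 1.316⁴ = 37.79
Step 5: 12.6 × 1.316⁵ = 49.73
Step 6: 12.6 × 1.316⁶ = 65.45
Step 7: 12.6 × 1.316⁷ = 86.13

9.57px, 12.60px, 16.58px, 21.82px, 28.72px, 37.79px, 49.73px, 65.45px, 86.13px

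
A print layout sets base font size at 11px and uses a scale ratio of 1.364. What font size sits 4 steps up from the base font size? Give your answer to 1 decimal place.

38.1px

Each step on a modular scale multiplies by the ratio, so the size n steps from the base is base × ratioⁿ.
11.0 × 1.364⁴ = 11.0 × 3.46145 ≈ 38.08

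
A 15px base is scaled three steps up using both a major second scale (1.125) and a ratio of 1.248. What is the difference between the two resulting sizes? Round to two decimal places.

7.80px

Major second: 15.0 × 1.125³ = 21.3574px
At 1.248: 15.0 × 1.248³ = 29.1565px
Difference: 29.1565 − 21.3574 = 7.7991px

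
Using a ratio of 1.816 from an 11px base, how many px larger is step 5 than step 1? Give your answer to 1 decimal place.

197.3px

Step 1: 11.0 × 1.816 = 19.976px
Step 5: 11.0 × 1.816⁵ = 217.256px
Difference: 217.256 − 19.976 = 197.280px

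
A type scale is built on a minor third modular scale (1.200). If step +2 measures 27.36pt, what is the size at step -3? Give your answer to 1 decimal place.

11.0pt

27.36 ÷ 1.200⁵ = 27.36 ÷ 2.48832 ≈ 10.995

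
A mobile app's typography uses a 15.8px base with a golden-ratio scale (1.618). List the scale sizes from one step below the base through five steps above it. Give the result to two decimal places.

9.77px, 15.80px, 25.56px, 41.36px, 66.93px, 108.29px, 175.21px

Step -1: 15.8 ÷ 1.618 = 9.77
Step 0: 15.8px
Step 1: 15.8 × 1.618 = 25.56
Step 2: 15.8 × 1.618² = 41.36
Step 3: 15.8 × 1.618³ = 66.93
Step 4: 15.8 × 1.618⁴ = 108.29
Step 5: 15.8 × 1.618⁵ = 175.21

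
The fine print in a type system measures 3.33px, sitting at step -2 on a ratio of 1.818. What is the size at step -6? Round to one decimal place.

Moving from step -2 to step -6 is 4 steps down, so divide by r⁴.
3.33 ÷ 1.818⁴ = 3.33 ÷ 10.92384 ≈ 0.305

0.3px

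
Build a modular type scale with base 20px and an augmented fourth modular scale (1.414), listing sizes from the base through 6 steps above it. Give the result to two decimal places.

Step 0: 20px
Step 1: 20.0 × 1.414 = 28.28
Step 2: 20.0 × 1.414² = 39.99
Step 3: 20.0 × 1.414³ = 56.54
Step 4: 20.0 × 1.414⁴ = 79.95
Step 5: 20.0 × 1.414⁵ = 113.05
Step 6: 20.0 × 1.414⁶ = 159.86

20.00px, 28.28px, 39.99px, 56.54px, 79.95px, 113.05px, 159.86px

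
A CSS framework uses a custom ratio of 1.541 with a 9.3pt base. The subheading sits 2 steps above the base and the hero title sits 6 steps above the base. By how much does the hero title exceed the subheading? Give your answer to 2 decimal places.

Step 2: 9.3 × 1.541² = 22.0845pt
Step 6: 9.3 × 1.541⁶ = 124.5371pt
Difference: 124.5371 − 22.0845 = 102.4526pt

102.45pt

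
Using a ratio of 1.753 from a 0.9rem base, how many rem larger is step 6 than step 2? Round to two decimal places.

23.35rem

Step 2: 0.9 × 1.753² = 2.7657rem
Step 6: 0.9 × 1.753⁶ = 26.1176rem
Difference: 26.1176 − 2.7657 = 23.3519rem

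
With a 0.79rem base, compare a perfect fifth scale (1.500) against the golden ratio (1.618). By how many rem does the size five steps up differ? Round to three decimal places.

Perfect fifth: 0.79 × 1.500⁵ = 5.99906rem
Golden ratio: 0.79 × 1.618⁵ = 8.76031rem
Difference: 8.76031 − 5.99906 = 2.76125rem

2.761rem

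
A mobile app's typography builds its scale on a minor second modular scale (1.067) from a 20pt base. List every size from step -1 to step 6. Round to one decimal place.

Step -1: 20.0 ÷ 1.067 = 18.7
Step 0: 20pt
Step 1: 20.0 × 1.067 = 21.3
Step 2: 20.0 × 1.067² = 22.8
Step 3: 20.0 × 1.067³ = 24.3
Step 4: 20.0 × 1.067⁴ = 25.9
Step 5: 20.0 × 1.067⁵ = 27.7
Step 6: 20.0 × 1.067⁶ = 29.5

18.7pt, 20.0pt, 21.3pt, 22.8pt, 24.3pt, 25.9pt, 27.7pt, 29.5pt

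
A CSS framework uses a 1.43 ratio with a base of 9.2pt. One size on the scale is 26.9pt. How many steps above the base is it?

1.43ⁿ = 26.9 / 9.2 = 2.9239
n = ln(2.9239) / ln(1.43) = 1.0729 / 0.3577 ≈ 3.00

3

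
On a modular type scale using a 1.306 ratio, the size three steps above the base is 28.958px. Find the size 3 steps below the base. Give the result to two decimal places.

5.84px

28.958 ÷ 1.306⁶ = 28.958 ÷ 4.96203 ≈ 5.836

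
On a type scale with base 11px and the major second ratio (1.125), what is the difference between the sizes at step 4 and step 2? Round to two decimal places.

Step 2: 11.0 × 1.125² = 13.9219px
Step 4: 11.0 × 1.125⁴ = 17.6199px
Difference: 17.6199 − 13.9219 = 3.6980px

3.70px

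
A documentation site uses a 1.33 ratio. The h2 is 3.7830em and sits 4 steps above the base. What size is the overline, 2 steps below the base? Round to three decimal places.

Moving from step +4 to step -2 is 6 steps down, so divide by r⁶.
3.7830 ÷ 1.33⁶ = 3.7830 ÷ 5.53490 ≈ 0.683

0.683em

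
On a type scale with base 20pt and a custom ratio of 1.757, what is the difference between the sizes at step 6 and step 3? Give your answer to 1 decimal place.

479.9pt

Step 3: 20.0 × 1.757³ = 108.479pt
Step 6: 20.0 × 1.757⁶ = 588.384pt
Difference: 588.384 − 108.479 = 479.905pt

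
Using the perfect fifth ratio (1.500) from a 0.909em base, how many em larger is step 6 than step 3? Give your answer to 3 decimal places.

Step 3: 0.909 × 1.500³ = 3.06787em
Step 6: 0.909 × 1.500⁶ = 10.35408em
Difference: 10.35408 − 3.06787 = 7.28621em

7.286em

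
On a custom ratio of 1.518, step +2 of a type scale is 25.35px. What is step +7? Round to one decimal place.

Moving from step +2 to step +7 is 5 steps up, so multiply by r⁵.
25.35 × 1.518⁵ = 25.35 × 8.06044 ≈ 204.332

204.3px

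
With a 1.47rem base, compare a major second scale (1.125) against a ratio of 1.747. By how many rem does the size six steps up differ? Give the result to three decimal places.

Major second: 1.47 × 1.125⁶ = 2.98011rem
At 1.747: 1.47 × 1.747⁶ = 41.79023rem
Difference: 41.79023 − 2.98011 = 38.81012rem

38.810rem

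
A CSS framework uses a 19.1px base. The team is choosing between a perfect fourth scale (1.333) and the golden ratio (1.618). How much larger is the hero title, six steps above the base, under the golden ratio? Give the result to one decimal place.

Perfect fourth: 19.1 × 1.333⁶ = 107.155px
Golden ratio: 19.1 × 1.618⁶ = 342.692px
Difference: 342.692 − 107.155 = 235.537px

235.5px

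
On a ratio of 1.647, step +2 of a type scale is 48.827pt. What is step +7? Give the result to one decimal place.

The gap is 7 − (2) = 5 steps, so the factor is 1.647^5.
48.827 × 1.647⁵ = 48.827 × 12.11903 ≈ 591.736

591.7pt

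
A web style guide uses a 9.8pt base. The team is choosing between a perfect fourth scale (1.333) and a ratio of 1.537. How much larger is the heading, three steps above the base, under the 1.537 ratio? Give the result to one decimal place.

12.4pt

Perfect fourth: 9.8 × 1.333³ = 23.212pt
At 1.537: 9.8 × 1.537³ = 35.583pt
Difference: 35.583 − 23.212 = 12.371pt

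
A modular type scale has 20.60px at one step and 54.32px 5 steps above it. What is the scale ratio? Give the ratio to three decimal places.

The ratio satisfies 20.60 × r⁵ = 54.32, so r = (54.32 / 20.60)^(1/5).
r = 2.6369^(1/5) ≈ 1.2140

1.214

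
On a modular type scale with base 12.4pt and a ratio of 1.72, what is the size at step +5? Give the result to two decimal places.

Each step on a modular scale multiplies by the ratio, so the size n steps from the base is base × ratioⁿ.
12.4 × 1.72⁵ = 12.4 × 15.05366 ≈ 186.67

186.67pt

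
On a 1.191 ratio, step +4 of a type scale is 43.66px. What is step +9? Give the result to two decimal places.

104.63px

Moving from step +4 to step +9 is 5 steps up, so multiply by r⁵.
43.66 × 1.191⁵ = 43.66 × 2.39640 ≈ 104.627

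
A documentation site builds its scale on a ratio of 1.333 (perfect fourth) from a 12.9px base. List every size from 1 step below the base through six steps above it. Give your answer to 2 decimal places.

Step -1: 12.9 ÷ 1.333 = 9.68
Step 0: 12.9px
Step 1: 12.9 × 1.333 = 17.20
Step 2: 12.9 × 1.333² = 22.92
Step 3: 12.9 × 1.333³ = 30.55
Step 4: 12.9 × 1.333⁴ = 40.73
Step 5: 12.9 × 1.333⁵ = 54.29
Step 6: 12.9 × 1.333⁶ = 72.37

9.68px, 12.90px, 17.20px, 22.92px, 30.55px, 40.73px, 54.29px, 72.37px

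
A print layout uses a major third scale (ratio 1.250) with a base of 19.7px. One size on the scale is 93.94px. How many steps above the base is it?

7

1.250ⁿ = 93.94 / 19.7 = 4.7685
n = ln(4.7685) / ln(1.250) = 1.5620 / 0.2231 ≈ 7.00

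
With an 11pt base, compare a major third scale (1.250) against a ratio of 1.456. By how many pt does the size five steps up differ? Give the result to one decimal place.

38.4pt

Major third: 11.0 × 1.250⁵ = 33.569pt
At 1.456: 11.0 × 1.456⁵ = 71.978pt
Difference: 71.978 − 33.569 = 38.409pt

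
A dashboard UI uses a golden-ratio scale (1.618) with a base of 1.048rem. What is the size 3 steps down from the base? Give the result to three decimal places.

0.247rem

1.048 ÷ 1.618³ = 1.048 ÷ 4.23580 ≈ 0.247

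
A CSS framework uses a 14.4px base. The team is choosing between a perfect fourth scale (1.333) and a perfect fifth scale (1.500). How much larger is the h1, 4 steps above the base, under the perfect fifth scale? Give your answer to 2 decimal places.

Perfect fourth: 14.4 × 1.333⁴ = 45.4656px
Perfect fifth: 14.4 × 1.500⁴ = 72.9000px
Difference: 72.9000 − 45.4656 = 27.4344px

27.43px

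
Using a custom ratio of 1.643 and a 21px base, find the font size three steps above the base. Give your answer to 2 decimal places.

21.0 × 1.643³ = 21.0 × 4.43519 ≈ 93.14

93.14px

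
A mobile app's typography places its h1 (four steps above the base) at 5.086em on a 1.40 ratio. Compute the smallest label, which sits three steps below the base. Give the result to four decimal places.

0.4825em

The gap is -3 − (4) = -7 steps, so the factor is 1.40^-7.
5.086 ÷ 1.40⁷ = 5.086 ÷ 10.54135 ≈ 0.4825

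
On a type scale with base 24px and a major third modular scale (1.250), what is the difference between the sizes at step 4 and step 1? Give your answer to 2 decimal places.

Step 1: 24.0 × 1.250 = 30.0000px
Step 4: 24.0 × 1.250⁴ = 58.5938px
Difference: 58.5938 − 30.0000 = 28.5938px

28.59px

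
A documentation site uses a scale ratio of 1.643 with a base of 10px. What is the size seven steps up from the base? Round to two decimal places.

323.19px

A modular type scale is a geometric sequence: sizeₙ = base × rⁿ.
10.0 × 1.643⁷ = 10.0 × 32.31937 ≈ 323.19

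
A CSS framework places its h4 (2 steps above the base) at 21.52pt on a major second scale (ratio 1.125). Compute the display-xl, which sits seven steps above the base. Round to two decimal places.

38.78pt

21.52 × 1.125⁵ = 21.52 × 1.80203 ≈ 38.780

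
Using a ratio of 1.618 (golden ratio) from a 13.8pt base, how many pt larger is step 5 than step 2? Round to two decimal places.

Step 2: 13.8 × 1.618² = 36.1274pt
Step 5: 13.8 × 1.618⁵ = 153.0283pt
Difference: 153.0283 − 36.1274 = 116.9009pt

116.90pt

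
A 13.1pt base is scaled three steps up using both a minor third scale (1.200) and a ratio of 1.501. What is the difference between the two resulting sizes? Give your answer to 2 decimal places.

Minor third: 13.1 × 1.200³ = 22.6368pt
At 1.501: 13.1 × 1.501³ = 44.3010pt
Difference: 44.3010 − 22.6368 = 21.6642pt

21.66pt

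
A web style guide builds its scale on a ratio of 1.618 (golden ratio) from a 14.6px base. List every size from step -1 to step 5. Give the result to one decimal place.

9.0px, 14.6px, 23.6px, 38.2px, 61.8px, 100.1px, 161.9px

Step -1: 14.6 ÷ 1.618 = 9.0
Step 0: 14.6px
Step 1: 14.6 × 1.618 = 23.6
Step 2: 14.6 × 1.618² = 38.2
Step 3: 14.6 × 1.618³ = 61.8
Step 4: 14.6 × 1.618⁴ = 100.1
Step 5: 14.6 × 1.618⁵ = 161.9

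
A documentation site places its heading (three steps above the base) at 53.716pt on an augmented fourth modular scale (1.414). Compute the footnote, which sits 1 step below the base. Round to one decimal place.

13.4pt

53.716 ÷ 1.414⁴ = 53.716 ÷ 3.99758 ≈ 13.437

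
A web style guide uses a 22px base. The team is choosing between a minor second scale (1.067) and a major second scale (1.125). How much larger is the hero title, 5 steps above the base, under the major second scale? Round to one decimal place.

9.2px

Minor second: 22.0 × 1.067⁵ = 30.426px
Major second: 22.0 × 1.125⁵ = 39.645px
Difference: 39.645 − 30.426 = 9.219px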